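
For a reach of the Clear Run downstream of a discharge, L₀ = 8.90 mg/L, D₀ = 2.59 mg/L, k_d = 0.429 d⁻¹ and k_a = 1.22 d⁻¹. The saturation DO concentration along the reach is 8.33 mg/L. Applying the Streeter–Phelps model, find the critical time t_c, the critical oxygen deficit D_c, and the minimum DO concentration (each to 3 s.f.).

With k_a/k_d = 2.844 and 1 − D₀(k_a−k_d)/(k_d L₀) = 0.4634,
t_c = ln(2.844 × 0.4634) / (1.22 − 0.429) = ln(1.318) / 0.7910 = 0.2760/0.7910 = 0.3490 d.
L(t_c) = L₀ e^(−k_d t_c) = 8.90 × 0.8610 = 7.663 mg/L, and at the critical point k_a D_c = k_d L, so D_c = (0.429/1.22) × 7.663 = 2.694 mg/L.
Minimum DO = C_s − D_c = 8.33 − 2.694 = 5.636 mg/L.

t_c ≈ 0.349 d; D_c ≈ 2.69 mg/L; min DO ≈ 5.64 mg/L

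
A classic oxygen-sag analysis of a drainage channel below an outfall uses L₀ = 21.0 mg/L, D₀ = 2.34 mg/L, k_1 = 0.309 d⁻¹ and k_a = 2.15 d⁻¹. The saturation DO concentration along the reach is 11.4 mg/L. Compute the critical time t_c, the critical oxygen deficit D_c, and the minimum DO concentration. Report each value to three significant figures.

t_c ≈ 0.461 d; D_c ≈ 2.62 mg/L; min DO ≈ 8.78 mg/L

With k_a/k_1 = 6.958 and 1 − D₀(k_a−k_1)/(k_1 L₀) = 0.3361,
t_c = ln(6.958 × 0.3361) / (2.15 − 0.309) = ln(2.339) / 1.841 = 0.8496/1.841 = 0.4615 d.
D_c = (k_1/k_a) L₀ e^(−k_1 t_c) = (0.309/2.15) × 21.0 × e^(−0.309×0.4615) = 0.1437 × 21.0 × 0.8671 = 2.617 mg/L.
Minimum DO = C_s − D_c = 11.4 − 2.617 = 8.783 mg/L.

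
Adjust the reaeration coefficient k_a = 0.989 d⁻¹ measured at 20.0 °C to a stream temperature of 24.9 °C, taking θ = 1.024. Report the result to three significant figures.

k_a(T₂) = k_a(T₁) · θ^(T₂−T₁) = 0.989 × 1.024^(24.9−20.0)
= 0.989 × 1.024^4.90 = 0.989 × 1.123 = 1.111 d⁻¹.

k_a ≈ 1.11 d⁻¹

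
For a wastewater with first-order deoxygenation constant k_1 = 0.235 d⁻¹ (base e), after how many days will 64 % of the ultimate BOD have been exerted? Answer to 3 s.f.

y/L₀ = 1 − e^(−k_1 t) = 0.64 ⇒ e^(−k_1 t) = 0.360
t = −ln(0.360) / 0.235 = 1.022 / 0.235 = 4.347 d.

t ≈ 4.35 d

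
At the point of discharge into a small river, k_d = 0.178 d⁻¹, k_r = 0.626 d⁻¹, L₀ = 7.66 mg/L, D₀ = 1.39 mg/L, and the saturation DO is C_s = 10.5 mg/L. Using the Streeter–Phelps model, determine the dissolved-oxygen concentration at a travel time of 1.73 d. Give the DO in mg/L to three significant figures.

DO ≈ 8.82 mg/L

k_d L₀/(k_r−k_d) = 0.178×7.66/(0.626−0.178) = 1.363/0.4480 = 3.043 mg/L.
e^(−k_d t) = e^(−0.178×1.730) = 0.7350; e^(−k_r t) = e^(−0.626×1.730) = 0.3386.
D = 3.043 × (0.7350 − 0.3386) + 1.39 × 0.3386 = 1.206 + 0.4706 = 1.677 mg/L.
DO = C_s − D = 10.5 − 1.677 = 8.823 mg/L.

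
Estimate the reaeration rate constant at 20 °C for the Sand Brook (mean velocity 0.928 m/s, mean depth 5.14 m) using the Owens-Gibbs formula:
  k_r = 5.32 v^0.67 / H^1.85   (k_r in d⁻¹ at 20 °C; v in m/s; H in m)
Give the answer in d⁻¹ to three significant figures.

k_r = 5.32 × 0.928^0.67 / 5.14^1.85 = 5.32 × 0.9512 / 20.67 = 0.2448 d⁻¹.

k_r ≈ 0.245 d⁻¹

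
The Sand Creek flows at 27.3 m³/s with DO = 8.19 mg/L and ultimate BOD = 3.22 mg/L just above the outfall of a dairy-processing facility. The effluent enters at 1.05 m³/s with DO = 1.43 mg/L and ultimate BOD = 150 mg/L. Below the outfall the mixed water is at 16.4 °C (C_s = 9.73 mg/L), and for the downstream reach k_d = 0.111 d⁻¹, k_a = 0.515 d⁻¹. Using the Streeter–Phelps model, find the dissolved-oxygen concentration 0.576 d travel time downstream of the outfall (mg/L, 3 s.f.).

Mixed DO = (27.3×8.19 + 1.05×1.43)/(27.3+1.05) = 225.1/28.35 = 7.940 mg/L.
Mixed L₀ = (27.3×3.22 + 1.05×150)/(28.35) = 245.4/28.35 = 8.656 mg/L.
Initial deficit D₀ = C_s − DO₀ = 9.73 − 7.940 = 1.790 mg/L.
D(0.576) = [0.111×8.656/(0.515−0.111)](e^(−0.111×0.576) − e^(−0.515×0.576)) + 1.790 e^(−0.515×0.576)
= 2.378 × (0.9381 − 0.7433) + 1.790 × 0.7433 = 1.794 mg/L.
DO = 9.73 − 1.794 = 7.936 mg/L.

DO ≈ 7.94 mg/L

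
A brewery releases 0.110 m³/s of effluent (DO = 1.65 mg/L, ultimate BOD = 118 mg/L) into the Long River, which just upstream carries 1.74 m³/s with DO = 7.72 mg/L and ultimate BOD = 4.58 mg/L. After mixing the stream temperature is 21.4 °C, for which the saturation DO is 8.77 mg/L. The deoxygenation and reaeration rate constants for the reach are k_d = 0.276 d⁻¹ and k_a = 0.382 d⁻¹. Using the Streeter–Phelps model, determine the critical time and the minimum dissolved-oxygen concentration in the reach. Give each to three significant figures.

Mixed DO = (1.74×7.72 + 0.110×1.65)/(1.74+0.110) = 13.61/1.850 = 7.359 mg/L.
Mixed L₀ = (1.74×4.58 + 0.110×118)/(1.850) = 20.95/1.850 = 11.32 mg/L.
Initial deficit D₀ = C_s − DO₀ = 8.77 − 7.359 = 1.411 mg/L.
t_c = (1/0.1060) ln[(0.382/0.276)(1 − 1.411×0.1060/(0.276×11.32))] = 9.434 × ln(1.318) = 2.604 d.
D_c = (0.276/0.382) × 11.32 × e^(−0.276×2.604) = 0.7225 × 11.32 × 0.4874 = 3.988 mg/L.
Minimum DO = 8.77 − 3.988 = 4.782 mg/L.

t_c ≈ 2.60 d; minimum DO ≈ 4.78 mg/L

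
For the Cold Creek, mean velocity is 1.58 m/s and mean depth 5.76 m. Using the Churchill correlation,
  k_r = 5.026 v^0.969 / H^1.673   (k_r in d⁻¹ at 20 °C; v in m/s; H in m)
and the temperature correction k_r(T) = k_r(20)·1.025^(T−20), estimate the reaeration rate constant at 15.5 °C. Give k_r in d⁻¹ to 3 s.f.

k_r(20) = 5.026 × 1.58^0.969 / 5.76^1.673 = 5.026 × 1.558 / 18.71 = 0.4183 d⁻¹.
k_r(15.5) = 0.4183 × 1.025^(15.5−20) = 0.4183 × 0.8948 = 0.3743 d⁻¹.

k_r ≈ 0.374 d⁻¹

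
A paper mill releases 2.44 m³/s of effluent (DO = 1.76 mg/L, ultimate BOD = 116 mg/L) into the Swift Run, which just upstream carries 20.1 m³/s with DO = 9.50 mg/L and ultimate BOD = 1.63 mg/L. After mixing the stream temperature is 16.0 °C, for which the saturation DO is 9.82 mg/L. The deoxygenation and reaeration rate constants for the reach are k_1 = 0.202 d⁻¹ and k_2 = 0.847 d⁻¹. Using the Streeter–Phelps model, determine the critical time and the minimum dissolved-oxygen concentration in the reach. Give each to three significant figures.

Mixed DO = (20.1×9.50 + 2.44×1.76)/(20.1+2.44) = 195.2/22.54 = 8.662 mg/L.
Mixed L₀ = (20.1×1.63 + 2.44×116)/(22.54) = 315.8/22.54 = 14.01 mg/L.
Initial deficit D₀ = C_s − DO₀ = 9.82 − 8.662 = 1.158 mg/L.
t_c = (1/0.6450) ln[(0.847/0.202)(1 − 1.158×0.6450/(0.202×14.01))] = 1.550 × ln(3.087) = 1.747 d.
D_c = (0.202/0.847) × 14.01 × e^(−0.202×1.747) = 0.2385 × 14.01 × 0.7026 = 2.348 mg/L.
Minimum DO = 9.82 − 2.348 = 7.472 mg/L.

t_c ≈ 1.75 d; minimum DO ≈ 7.47 mg/L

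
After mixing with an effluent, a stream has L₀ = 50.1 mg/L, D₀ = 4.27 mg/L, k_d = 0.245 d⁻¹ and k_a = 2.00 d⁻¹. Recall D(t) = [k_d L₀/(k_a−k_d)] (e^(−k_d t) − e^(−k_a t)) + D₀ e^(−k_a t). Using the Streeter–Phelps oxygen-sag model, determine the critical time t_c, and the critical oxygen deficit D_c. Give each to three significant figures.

t_c ≈ 0.659 d; D_c ≈ 5.22 mg/L

t_c = [1/(k_a−k_d)] ln[(k_a/k_d)(1 − D₀(k_a−k_d)/(k_d L₀))]
= [1/(2.00−0.245)] ln[(2.00/0.245)(1 − 4.27×1.755/(0.245×50.1))]
= (1/1.755) ln[8.163 × 0.3895] = 0.5698 × ln(3.179) = 0.5698 × 1.157 = 0.6591 d.
L(t_c) = L₀ e^(−k_d t_c) = 50.1 × 0.8509 = 42.63 mg/L, and at the critical point k_a D_c = k_d L, so D_c = (0.245/2.00) × 42.63 = 5.222 mg/L.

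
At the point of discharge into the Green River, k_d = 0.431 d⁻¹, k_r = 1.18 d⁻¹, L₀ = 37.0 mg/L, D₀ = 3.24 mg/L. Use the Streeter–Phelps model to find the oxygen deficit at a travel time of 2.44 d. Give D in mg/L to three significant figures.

k_d L₀/(k_r−k_d) = 0.431×37.0/(1.18−0.431) = 15.95/0.7490 = 21.29 mg/L.
e^(−k_d t) = e^(−0.431×2.440) = 0.3494; e^(−k_r t) = e^(−1.18×2.440) = 0.05618.
D = 21.29 × (0.3494 − 0.05618) + 3.24 × 0.05618 = 6.242 + 0.1820 = 6.424 mg/L.

D ≈ 6.42 mg/L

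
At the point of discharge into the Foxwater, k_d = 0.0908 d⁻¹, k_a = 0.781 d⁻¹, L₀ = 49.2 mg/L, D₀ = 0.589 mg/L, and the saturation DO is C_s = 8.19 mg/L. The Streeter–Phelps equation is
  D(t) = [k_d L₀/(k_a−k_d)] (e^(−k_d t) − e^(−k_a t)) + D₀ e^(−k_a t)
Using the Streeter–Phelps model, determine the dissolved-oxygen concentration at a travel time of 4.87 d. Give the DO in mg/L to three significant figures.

DO ≈ 4.16 mg/L

k_d L₀/(k_a−k_d) = 0.0908×49.2/(0.781−0.0908) = 4.467/0.6902 = 6.473 mg/L.
e^(−k_d t) = e^(−0.0908×4.870) = 0.6426; e^(−k_a t) = e^(−0.781×4.870) = 0.02229.
D = 6.473 × (0.6426 − 0.02229) + 0.589 × 0.02229 = 4.015 + 0.01313 = 4.028 mg/L.
DO = C_s − D = 8.19 − 4.028 = 4.162 mg/L.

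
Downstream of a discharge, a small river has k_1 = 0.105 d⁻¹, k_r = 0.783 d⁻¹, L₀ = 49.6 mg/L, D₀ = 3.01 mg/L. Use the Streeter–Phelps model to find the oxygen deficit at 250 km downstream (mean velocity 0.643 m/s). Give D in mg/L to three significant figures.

Travel time t = x/v = 250 km / (0.643 m/s) = 250000 m / 0.643 m/s = 388800 s = 4.500 d.
k_1 L₀/(k_r−k_1) = 0.105×49.6/(0.783−0.105) = 5.208/0.6780 = 7.681 mg/L.
e^(−k_1 t) = e^(−0.105×4.500) = 0.6234; e^(−k_r t) = e^(−0.783×4.500) = 0.02950.
D = 7.681 × (0.6234 − 0.02950) + 3.01 × 0.02950 = 4.562 + 0.08878 = 4.651 mg/L.

D ≈ 4.65 mg/L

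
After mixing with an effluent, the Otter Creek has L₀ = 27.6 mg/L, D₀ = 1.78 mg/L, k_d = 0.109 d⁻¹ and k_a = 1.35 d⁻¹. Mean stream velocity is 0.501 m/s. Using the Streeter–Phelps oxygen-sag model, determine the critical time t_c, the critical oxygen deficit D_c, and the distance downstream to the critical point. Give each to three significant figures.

t_c ≈ 0.960 d; D_c ≈ 2.01 mg/L; x_c ≈ 41.6 km

t_c = [1/(k_a−k_d)] ln[(k_a/k_d)(1 − D₀(k_a−k_d)/(k_d L₀))]
= [1/(1.35−0.109)] ln[(1.35/0.109)(1 − 1.78×1.241/(0.109×27.6))]
= (1/1.241) ln[12.39 × 0.2657] = 0.8058 × ln(3.291) = 0.8058 × 1.191 = 0.9599 d.
D_c = (k_d/k_a) L₀ e^(−k_d t_c) = (0.109/1.35) × 27.6 × e^(−0.109×0.9599) = 0.08074 × 27.6 × 0.9007 = 2.007 mg/L.
x_c = v t_c = 0.501 m/s × 0.9599 d × 86400 s/d = 41550 m ≈ 41.6 km.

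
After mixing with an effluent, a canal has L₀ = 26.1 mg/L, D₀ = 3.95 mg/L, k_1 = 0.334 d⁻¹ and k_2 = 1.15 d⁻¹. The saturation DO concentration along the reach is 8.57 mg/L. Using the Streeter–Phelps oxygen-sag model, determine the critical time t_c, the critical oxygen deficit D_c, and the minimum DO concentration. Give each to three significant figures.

t_c ≈ 0.949 d; D_c ≈ 5.52 mg/L; min DO ≈ 3.05 mg/L

t_c = [1/(k_2−k_1)] ln[(k_2/k_1)(1 − D₀(k_2−k_1)/(k_1 L₀))]
= [1/(1.15−0.334)] ln[(1.15/0.334)(1 − 3.95×0.8160/(0.334×26.1))]
= (1/0.8160) ln[3.443 × 0.6303] = 1.225 × ln(2.170) = 1.225 × 0.7747 = 0.9494 d.
D_c = (k_1/k_2) L₀ e^(−k_1 t_c) = (0.334/1.15) × 26.1 × e^(−0.334×0.9494) = 0.2904 × 26.1 × 0.7282 = 5.520 mg/L.
Minimum DO = C_s − D_c = 8.57 − 5.520 = 3.050 mg/L.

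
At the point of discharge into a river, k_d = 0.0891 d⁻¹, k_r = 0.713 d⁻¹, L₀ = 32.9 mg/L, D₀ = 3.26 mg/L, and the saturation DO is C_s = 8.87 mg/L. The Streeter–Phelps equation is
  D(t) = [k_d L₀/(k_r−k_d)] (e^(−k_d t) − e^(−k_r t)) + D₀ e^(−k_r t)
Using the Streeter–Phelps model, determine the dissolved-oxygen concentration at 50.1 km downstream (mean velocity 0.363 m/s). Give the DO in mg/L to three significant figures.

DO ≈ 5.26 mg/L

Travel time t = x/v = 50.1 km / (0.363 m/s) = 50100 m / 0.363 m/s = 138000 s = 1.597 d.
k_d L₀/(k_r−k_d) = 0.0891×32.9/(0.713−0.0891) = 2.931/0.6239 = 4.698 mg/L.
e^(−k_d t) = e^(−0.0891×1.597) = 0.8673; e^(−k_r t) = e^(−0.713×1.597) = 0.3202.
D = 4.698 × (0.8673 − 0.3202) + 3.26 × 0.3202 = 2.571 + 1.044 = 3.615 mg/L.
DO = C_s − D = 8.87 − 3.615 = 5.255 mg/L.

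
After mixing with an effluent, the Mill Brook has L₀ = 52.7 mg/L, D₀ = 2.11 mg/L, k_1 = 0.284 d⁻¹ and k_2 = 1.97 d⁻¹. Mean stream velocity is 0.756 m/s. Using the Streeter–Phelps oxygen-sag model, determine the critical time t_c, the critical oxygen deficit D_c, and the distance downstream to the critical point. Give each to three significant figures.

With k_2/k_1 = 6.937 and 1 − D₀(k_2−k_1)/(k_1 L₀) = 0.7623,
t_c = ln(6.937 × 0.7623) / (1.97 − 0.284) = ln(5.288) / 1.686 = 1.665/1.686 = 0.9878 d.
L(t_c) = L₀ e^(−k_1 t_c) = 52.7 × 0.7554 = 39.81 mg/L, and at the critical point k_2 D_c = k_1 L, so D_c = (0.284/1.97) × 39.81 = 5.739 mg/L.
x_c = v t_c = 0.756 m/s × 0.9878 d × 86400 s/d = 64520 m ≈ 64.5 km.

t_c ≈ 0.988 d; D_c ≈ 5.74 mg/L; x_c ≈ 64.5 km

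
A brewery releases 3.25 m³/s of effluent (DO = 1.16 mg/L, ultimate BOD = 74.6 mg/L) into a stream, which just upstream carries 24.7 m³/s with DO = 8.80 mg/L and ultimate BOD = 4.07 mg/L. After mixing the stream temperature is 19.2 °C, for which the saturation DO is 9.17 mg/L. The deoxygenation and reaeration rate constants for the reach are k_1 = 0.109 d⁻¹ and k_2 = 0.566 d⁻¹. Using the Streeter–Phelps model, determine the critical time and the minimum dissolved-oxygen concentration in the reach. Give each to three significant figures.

t_c ≈ 2.37 d; minimum DO ≈ 7.35 mg/L

Mixed DO = (24.7×8.80 + 3.25×1.16)/(24.7+3.25) = 221.1/27.95 = 7.912 mg/L.
Mixed L₀ = (24.7×4.07 + 3.25×74.6)/(27.95) = 343.0/27.95 = 12.27 mg/L.
Initial deficit D₀ = C_s − DO₀ = 9.17 − 7.912 = 1.258 mg/L.
t_c = (1/0.4570) ln[(0.566/0.109)(1 − 1.258×0.4570/(0.109×12.27))] = 2.188 × ln(2.960) = 2.375 d.
D_c = (0.109/0.566) × 12.27 × e^(−0.109×2.375) = 0.1926 × 12.27 × 0.7719 = 1.824 mg/L.
Minimum DO = 9.17 − 1.824 = 7.346 mg/L.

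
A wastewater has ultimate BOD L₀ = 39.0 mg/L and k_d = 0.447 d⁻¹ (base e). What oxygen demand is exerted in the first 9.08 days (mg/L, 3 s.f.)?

y_t = L₀(1 − e^(−k_d t)) = 39.0 × (1 − e^(−0.447×9.08))
= 39.0 × (1 − 0.01727) = 39.0 × 0.9827 = 38.33 mg/L.

y ≈ 38.3 mg/L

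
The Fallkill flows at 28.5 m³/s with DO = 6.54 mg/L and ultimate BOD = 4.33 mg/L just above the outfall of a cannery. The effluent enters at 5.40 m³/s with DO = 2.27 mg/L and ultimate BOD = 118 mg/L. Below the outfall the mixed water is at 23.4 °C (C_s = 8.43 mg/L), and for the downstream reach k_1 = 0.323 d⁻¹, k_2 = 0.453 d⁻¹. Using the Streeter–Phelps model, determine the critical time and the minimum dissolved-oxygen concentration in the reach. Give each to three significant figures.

Mixed DO = (28.5×6.54 + 5.40×2.27)/(28.5+5.40) = 198.6/33.90 = 5.860 mg/L.
Mixed L₀ = (28.5×4.33 + 5.40×118)/(33.90) = 760.6/33.90 = 22.44 mg/L.
Initial deficit D₀ = C_s − DO₀ = 8.43 − 5.860 = 2.570 mg/L.
t_c = (1/0.1300) ln[(0.453/0.323)(1 − 2.570×0.1300/(0.323×22.44))] = 7.692 × ln(1.338) = 2.239 d.
D_c = (0.323/0.453) × 22.44 × e^(−0.323×2.239) = 0.7130 × 22.44 × 0.4852 = 7.763 mg/L.
Minimum DO = 8.43 − 7.763 = 0.6672 mg/L.

t_c ≈ 2.24 d; minimum DO ≈ 0.667 mg/L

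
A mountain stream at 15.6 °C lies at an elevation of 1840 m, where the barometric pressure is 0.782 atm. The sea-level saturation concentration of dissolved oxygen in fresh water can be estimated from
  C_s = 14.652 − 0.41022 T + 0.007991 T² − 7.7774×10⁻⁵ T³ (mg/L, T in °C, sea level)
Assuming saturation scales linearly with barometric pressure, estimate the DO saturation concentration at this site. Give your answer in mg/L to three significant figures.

At sea level: C_s = 14.652 − 0.41022×15.6 + 0.007991×15.6² − 7.7774×10⁻⁵×15.6³ = 9.902 mg/L.
Pressure correction: C_s' = 9.902 × 0.782 = 7.743 mg/L.

C_s ≈ 7.74 mg/L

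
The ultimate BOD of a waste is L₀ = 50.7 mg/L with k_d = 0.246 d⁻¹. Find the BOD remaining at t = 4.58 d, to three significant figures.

L ≈ 16.4 mg/L

L_t = L₀ e^(−k_d t) = 50.7 × e^(−0.246×4.58) = 50.7 × 0.3241 = 16.43 mg/L.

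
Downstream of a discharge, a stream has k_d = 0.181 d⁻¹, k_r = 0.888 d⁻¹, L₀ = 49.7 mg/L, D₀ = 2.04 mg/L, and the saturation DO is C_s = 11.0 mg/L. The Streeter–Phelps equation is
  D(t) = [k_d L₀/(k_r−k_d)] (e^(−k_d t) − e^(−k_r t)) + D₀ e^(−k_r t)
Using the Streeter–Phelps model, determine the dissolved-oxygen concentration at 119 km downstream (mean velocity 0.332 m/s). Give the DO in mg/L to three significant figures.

Travel time t = x/v = 119 km / (0.332 m/s) = 119000 m / 0.332 m/s = 358400 s = 4.149 d.
k_d L₀/(k_r−k_d) = 0.181×49.7/(0.888−0.181) = 8.996/0.7070 = 12.72 mg/L.
e^(−k_d t) = e^(−0.181×4.149) = 0.4719; e^(−k_r t) = e^(−0.888×4.149) = 0.02512.
D = 12.72 × (0.4719 − 0.02512) + 2.04 × 0.02512 = 5.685 + 0.05125 = 5.737 mg/L.
DO = C_s − D = 11.0 − 5.737 = 5.263 mg/L.

DO ≈ 5.26 mg/L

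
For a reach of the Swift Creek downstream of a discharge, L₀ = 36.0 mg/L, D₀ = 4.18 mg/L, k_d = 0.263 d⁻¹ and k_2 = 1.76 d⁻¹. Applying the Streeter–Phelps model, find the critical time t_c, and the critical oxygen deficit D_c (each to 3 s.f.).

t_c ≈ 0.547 d; D_c ≈ 4.66 mg/L

With k_2/k_d = 6.692 and 1 − D₀(k_2−k_d)/(k_d L₀) = 0.3391,
t_c = ln(6.692 × 0.3391) / (1.76 − 0.263) = ln(2.269) / 1.497 = 0.8194/1.497 = 0.5474 d.
L(t_c) = L₀ e^(−k_d t_c) = 36.0 × 0.8659 = 31.17 mg/L, and at the critical point k_2 D_c = k_d L, so D_c = (0.263/1.76) × 31.17 = 4.658 mg/L.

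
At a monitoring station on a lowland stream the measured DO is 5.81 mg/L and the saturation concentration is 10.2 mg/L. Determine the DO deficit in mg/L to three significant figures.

D = C_s − C = 10.2 − 5.81 = 4.39 mg/L.

D ≈ 4.39 mg/L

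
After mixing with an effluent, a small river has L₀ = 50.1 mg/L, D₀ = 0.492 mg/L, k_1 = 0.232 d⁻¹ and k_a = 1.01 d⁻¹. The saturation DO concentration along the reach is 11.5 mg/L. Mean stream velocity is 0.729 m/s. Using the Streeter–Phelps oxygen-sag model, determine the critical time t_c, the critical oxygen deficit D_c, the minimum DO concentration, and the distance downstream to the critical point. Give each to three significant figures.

With k_a/k_1 = 4.353 and 1 − D₀(k_a−k_1)/(k_1 L₀) = 0.9671,
t_c = ln(4.353 × 0.9671) / (1.01 − 0.232) = ln(4.210) / 0.7780 = 1.437/0.7780 = 1.848 d.
D_c = (k_1/k_a) L₀ e^(−k_1 t_c) = (0.232/1.01) × 50.1 × e^(−0.232×1.848) = 0.2297 × 50.1 × 0.6514 = 7.496 mg/L.
Minimum DO = C_s − D_c = 11.5 − 7.496 = 4.004 mg/L.
x_c = v t_c = 0.729 m/s × 1.848 d × 86400 s/d = 116400 m ≈ 116 km.

t_c ≈ 1.85 d; D_c ≈ 7.50 mg/L; min DO ≈ 4.00 mg/L; x_c ≈ 116 km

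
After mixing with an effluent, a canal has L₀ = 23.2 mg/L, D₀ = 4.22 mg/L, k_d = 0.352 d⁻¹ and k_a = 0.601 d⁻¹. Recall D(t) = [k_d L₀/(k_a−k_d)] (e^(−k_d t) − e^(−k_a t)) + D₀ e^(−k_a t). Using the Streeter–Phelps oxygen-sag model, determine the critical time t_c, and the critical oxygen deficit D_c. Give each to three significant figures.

At the critical point dD/dt = 0, so k_d L₀ e^(−k_d t) = k_a D. Substituting D(t) from the Streeter–Phelps equation and solving for t gives
t_c = ln[(k_a/k_d)(1 − D₀(k_a−k_d)/(k_d L₀))] / (k_a−k_d).
Here k_a−k_d = 0.2490 d⁻¹ and 1 − D₀(k_a−k_d)/(k_d L₀) = 1 − 4.22×0.2490/(0.352×23.2) = 0.8713, so
t_c = ln(1.707 × 0.8713) / 0.2490 = 0.3972 / 0.2490 = 1.595 d.
L(t_c) = L₀ e^(−k_d t_c) = 23.2 × 0.5703 = 13.23 mg/L, and at the critical point k_a D_c = k_d L, so D_c = (0.352/0.601) × 13.23 = 7.750 mg/L.

t_c ≈ 1.60 d; D_c ≈ 7.75 mg/L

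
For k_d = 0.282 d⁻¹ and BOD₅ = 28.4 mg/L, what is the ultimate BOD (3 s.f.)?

L₀ ≈ 37.6 mg/L

BOD₅ = L₀(1 − e^(−5k_d)) ⇒ L₀ = BOD₅ / (1 − e^(−5×0.282))
= 28.4 / (1 − 0.2441) = 28.4 / 0.7559 = 37.57 mg/L.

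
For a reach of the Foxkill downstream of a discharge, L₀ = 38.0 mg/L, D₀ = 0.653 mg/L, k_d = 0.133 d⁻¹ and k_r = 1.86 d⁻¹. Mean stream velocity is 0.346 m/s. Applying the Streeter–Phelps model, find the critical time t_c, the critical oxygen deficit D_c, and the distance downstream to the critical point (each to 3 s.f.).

t_c ≈ 1.38 d; D_c ≈ 2.26 mg/L; x_c ≈ 41.3 km

t_c = [1/(k_r−k_d)] ln[(k_r/k_d)(1 − D₀(k_r−k_d)/(k_d L₀))]
= [1/(1.86−0.133)] ln[(1.86/0.133)(1 − 0.653×1.727/(0.133×38.0))]
= (1/1.727) ln[13.98 × 0.7769] = 0.5790 × ln(10.86) = 0.5790 × 2.385 = 1.381 d.
D_c = (k_d/k_r) L₀ e^(−k_d t_c) = (0.133/1.86) × 38.0 × e^(−0.133×1.381) = 0.07151 × 38.0 × 0.8322 = 2.261 mg/L.
x_c = v t_c = 0.346 m/s × 1.381 d × 86400 s/d = 41290 m ≈ 41.3 km.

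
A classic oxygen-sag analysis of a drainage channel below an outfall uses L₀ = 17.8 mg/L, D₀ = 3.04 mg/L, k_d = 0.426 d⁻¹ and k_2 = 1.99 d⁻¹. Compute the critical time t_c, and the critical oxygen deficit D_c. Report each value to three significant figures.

t_c ≈ 0.355 d; D_c ≈ 3.28 mg/L

At the critical point dD/dt = 0, so k_d L₀ e^(−k_d t) = k_2 D. Substituting D(t) from the Streeter–Phelps equation and solving for t gives
t_c = ln[(k_2/k_d)(1 − D₀(k_2−k_d)/(k_d L₀))] / (k_2−k_d).
Here k_2−k_d = 1.564 d⁻¹ and 1 − D₀(k_2−k_d)/(k_d L₀) = 1 − 3.04×1.564/(0.426×17.8) = 0.3730, so
t_c = ln(4.671 × 0.3730) / 1.564 = 0.5552 / 1.564 = 0.3550 d.
L(t_c) = L₀ e^(−k_d t_c) = 17.8 × 0.8596 = 15.30 mg/L, and at the critical point k_2 D_c = k_d L, so D_c = (0.426/1.99) × 15.30 = 3.276 mg/L.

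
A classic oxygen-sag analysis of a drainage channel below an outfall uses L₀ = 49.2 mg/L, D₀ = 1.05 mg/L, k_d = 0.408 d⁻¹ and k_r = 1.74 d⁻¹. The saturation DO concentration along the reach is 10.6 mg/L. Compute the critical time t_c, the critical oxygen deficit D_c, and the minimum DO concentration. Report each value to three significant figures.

t_c ≈ 1.03 d; D_c ≈ 7.56 mg/L; min DO ≈ 3.04 mg/L

At the critical point dD/dt = 0, so k_d L₀ e^(−k_d t) = k_r D. Substituting D(t) from the Streeter–Phelps equation and solving for t gives
t_c = ln[(k_r/k_d)(1 − D₀(k_r−k_d)/(k_d L₀))] / (k_r−k_d).
Here k_r−k_d = 1.332 d⁻¹ and 1 − D₀(k_r−k_d)/(k_d L₀) = 1 − 1.05×1.332/(0.408×49.2) = 0.9303, so
t_c = ln(4.265 × 0.9303) / 1.332 = 1.378 / 1.332 = 1.035 d.
L(t_c) = L₀ e^(−k_d t_c) = 49.2 × 0.6556 = 32.26 mg/L, and at the critical point k_r D_c = k_d L, so D_c = (0.408/1.74) × 32.26 = 7.564 mg/L.
Minimum DO = C_s − D_c = 10.6 − 7.564 = 3.036 mg/L.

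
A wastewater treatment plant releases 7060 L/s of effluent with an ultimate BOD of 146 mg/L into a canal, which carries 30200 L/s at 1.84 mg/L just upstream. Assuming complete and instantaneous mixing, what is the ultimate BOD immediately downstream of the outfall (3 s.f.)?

29.2 mg/L

Flow-weighted mixing: C = (Q_r C_r + Q_w C_w)/(Q_r + Q_w)
= (30200×1.84 + 7060×146)/(30200 + 7060) = 1.086×10^6/37260 = 29.16 mg/L.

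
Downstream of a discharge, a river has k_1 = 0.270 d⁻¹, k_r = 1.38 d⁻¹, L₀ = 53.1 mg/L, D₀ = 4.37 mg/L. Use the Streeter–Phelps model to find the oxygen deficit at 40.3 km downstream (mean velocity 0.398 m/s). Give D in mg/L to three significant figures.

D ≈ 7.72 mg/L

Travel time t = x/v = 40.3 km / (0.398 m/s) = 40300 m / 0.398 m/s = 101300 s = 1.172 d.
k_1 L₀/(k_r−k_1) = 0.270×53.1/(1.38−0.270) = 14.34/1.110 = 12.92 mg/L.
e^(−k_1 t) = e^(−0.270×1.172) = 0.7287; e^(−k_r t) = e^(−1.38×1.172) = 0.1984.
D = 12.92 × (0.7287 − 0.1984) + 4.37 × 0.1984 = 6.850 + 0.8672 = 7.717 mg/L.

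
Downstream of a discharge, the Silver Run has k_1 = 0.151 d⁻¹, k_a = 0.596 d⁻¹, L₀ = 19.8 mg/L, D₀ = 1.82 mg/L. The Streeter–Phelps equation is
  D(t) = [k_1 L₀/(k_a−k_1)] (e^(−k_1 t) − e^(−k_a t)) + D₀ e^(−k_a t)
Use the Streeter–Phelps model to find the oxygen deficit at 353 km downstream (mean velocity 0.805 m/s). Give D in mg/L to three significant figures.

Travel time t = x/v = 353 km / (0.805 m/s) = 353000 m / 0.805 m/s = 438500 s = 5.075 d.
k_1 L₀/(k_a−k_1) = 0.151×19.8/(0.596−0.151) = 2.990/0.4450 = 6.719 mg/L.
e^(−k_1 t) = e^(−0.151×5.075) = 0.4647; e^(−k_a t) = e^(−0.596×5.075) = 0.04856.
D = 6.719 × (0.4647 − 0.04856) + 1.82 × 0.04856 = 2.796 + 0.08838 = 2.884 mg/L.

D ≈ 2.88 mg/L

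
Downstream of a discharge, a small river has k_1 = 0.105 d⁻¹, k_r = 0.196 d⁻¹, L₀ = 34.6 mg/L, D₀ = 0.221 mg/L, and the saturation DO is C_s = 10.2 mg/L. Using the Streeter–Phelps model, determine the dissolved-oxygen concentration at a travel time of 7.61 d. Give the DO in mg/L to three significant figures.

DO ≈ 1.18 mg/L

k_1 L₀/(k_r−k_1) = 0.105×34.6/(0.196−0.105) = 3.633/0.09100 = 39.92 mg/L.
e^(−k_1 t) = e^(−0.105×7.610) = 0.4498; e^(−k_r t) = e^(−0.196×7.610) = 0.2250.
D = 39.92 × (0.4498 − 0.2250) + 0.221 × 0.2250 = 8.972 + 0.04973 = 9.022 mg/L.
DO = C_s − D = 10.2 − 9.022 = 1.178 mg/L.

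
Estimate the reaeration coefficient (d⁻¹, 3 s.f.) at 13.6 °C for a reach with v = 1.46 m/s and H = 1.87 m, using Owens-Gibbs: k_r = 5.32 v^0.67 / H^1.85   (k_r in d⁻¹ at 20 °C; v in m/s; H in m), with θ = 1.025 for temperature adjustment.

k_r(20) = 5.32 × 1.46^0.67 / 1.87^1.85 = 5.32 × 1.289 / 3.184 = 2.153 d⁻¹.
k_r(13.6) = 2.153 × 1.025^(13.6−20) = 2.153 × 0.8538 = 1.839 d⁻¹.

k_r ≈ 1.84 d⁻¹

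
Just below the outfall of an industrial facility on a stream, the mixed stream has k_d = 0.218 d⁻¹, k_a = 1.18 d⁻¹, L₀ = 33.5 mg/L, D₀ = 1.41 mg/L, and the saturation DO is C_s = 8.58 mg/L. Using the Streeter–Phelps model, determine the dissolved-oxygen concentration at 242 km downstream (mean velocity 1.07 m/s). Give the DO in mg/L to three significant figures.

Travel time t = x/v = 242 km / (1.07 m/s) = 242000 m / 1.07 m/s = 226200 s = 2.618 d.
k_d L₀/(k_a−k_d) = 0.218×33.5/(1.18−0.218) = 7.303/0.9620 = 7.591 mg/L.
e^(−k_d t) = e^(−0.218×2.618) = 0.5652; e^(−k_a t) = e^(−1.18×2.618) = 0.04555.
D = 7.591 × (0.5652 − 0.04555) + 1.41 × 0.04555 = 3.945 + 0.06423 = 4.009 mg/L.
DO = C_s − D = 8.58 − 4.009 = 4.571 mg/L.

DO ≈ 4.57 mg/L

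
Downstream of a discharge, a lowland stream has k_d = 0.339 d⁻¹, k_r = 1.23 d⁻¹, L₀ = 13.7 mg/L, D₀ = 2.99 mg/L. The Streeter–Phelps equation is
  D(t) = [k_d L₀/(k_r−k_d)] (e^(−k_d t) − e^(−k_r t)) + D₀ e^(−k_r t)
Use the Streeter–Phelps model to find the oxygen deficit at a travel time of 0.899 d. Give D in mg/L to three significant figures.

k_d L₀/(k_r−k_d) = 0.339×13.7/(1.23−0.339) = 4.644/0.8910 = 5.212 mg/L.
e^(−k_d t) = e^(−0.339×0.8990) = 0.7373; e^(−k_r t) = e^(−1.23×0.8990) = 0.3310.
D = 5.212 × (0.7373 − 0.3310) + 2.99 × 0.3310 = 2.118 + 0.9896 = 3.108 mg/L.

D ≈ 3.11 mg/L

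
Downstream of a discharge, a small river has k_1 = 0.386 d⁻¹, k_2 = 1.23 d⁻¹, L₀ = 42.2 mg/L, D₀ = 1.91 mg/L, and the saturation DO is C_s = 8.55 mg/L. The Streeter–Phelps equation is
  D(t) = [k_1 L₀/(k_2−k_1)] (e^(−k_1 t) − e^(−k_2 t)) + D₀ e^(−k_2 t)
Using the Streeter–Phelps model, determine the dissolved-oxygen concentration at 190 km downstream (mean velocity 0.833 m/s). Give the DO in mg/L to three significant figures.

DO ≈ 2.26 mg/L

Travel time t = x/v = 190 km / (0.833 m/s) = 190000 m / 0.833 m/s = 228100 s = 2.640 d.
k_1 L₀/(k_2−k_1) = 0.386×42.2/(1.23−0.386) = 16.29/0.8440 = 19.30 mg/L.
e^(−k_1 t) = e^(−0.386×2.640) = 0.3609; e^(−k_2 t) = e^(−1.23×2.640) = 0.03889.
D = 19.30 × (0.3609 − 0.03889) + 1.91 × 0.03889 = 6.216 + 0.07427 = 6.290 mg/L.
DO = C_s − D = 8.55 − 6.290 = 2.260 mg/L.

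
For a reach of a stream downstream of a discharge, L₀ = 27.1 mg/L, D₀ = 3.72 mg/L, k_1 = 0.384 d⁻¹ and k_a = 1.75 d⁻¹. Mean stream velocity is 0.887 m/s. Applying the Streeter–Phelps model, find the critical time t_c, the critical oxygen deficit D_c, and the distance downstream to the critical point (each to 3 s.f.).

t_c ≈ 0.620 d; D_c ≈ 4.69 mg/L; x_c ≈ 47.5 km

With k_a/k_1 = 4.557 and 1 − D₀(k_a−k_1)/(k_1 L₀) = 0.5117,
t_c = ln(4.557 × 0.5117) / (1.75 − 0.384) = ln(2.332) / 1.366 = 0.8467/1.366 = 0.6198 d.
L(t_c) = L₀ e^(−k_1 t_c) = 27.1 × 0.7882 = 21.36 mg/L, and at the critical point k_a D_c = k_1 L, so D_c = (0.384/1.75) × 21.36 = 4.687 mg/L.
x_c = v t_c = 0.887 m/s × 0.6198 d × 86400 s/d = 47500 m ≈ 47.5 km.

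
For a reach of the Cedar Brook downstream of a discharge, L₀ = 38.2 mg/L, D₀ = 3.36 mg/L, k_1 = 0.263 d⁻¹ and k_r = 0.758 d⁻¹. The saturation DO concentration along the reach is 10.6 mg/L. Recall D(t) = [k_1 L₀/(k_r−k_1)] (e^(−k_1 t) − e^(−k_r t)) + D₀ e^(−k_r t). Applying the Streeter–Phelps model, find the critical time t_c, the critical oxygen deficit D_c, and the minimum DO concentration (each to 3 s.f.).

t_c = [1/(k_r−k_1)] ln[(k_r/k_1)(1 − D₀(k_r−k_1)/(k_1 L₀))]
= [1/(0.758−0.263)] ln[(0.758/0.263)(1 − 3.36×0.4950/(0.263×38.2))]
= (1/0.4950) ln[2.882 × 0.8345] = 2.020 × ln(2.405) = 2.020 × 0.8775 = 1.773 d.
L(t_c) = L₀ e^(−k_1 t_c) = 38.2 × 0.6273 = 23.96 mg/L, and at the critical point k_r D_c = k_1 L, so D_c = (0.263/0.758) × 23.96 = 8.315 mg/L.
Minimum DO = C_s − D_c = 10.6 − 8.315 = 2.285 mg/L.

t_c ≈ 1.77 d; D_c ≈ 8.31 mg/L; min DO ≈ 2.29 mg/L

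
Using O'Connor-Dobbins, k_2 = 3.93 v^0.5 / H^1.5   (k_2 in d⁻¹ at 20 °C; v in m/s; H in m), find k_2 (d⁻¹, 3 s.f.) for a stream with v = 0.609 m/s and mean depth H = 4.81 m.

k_2 ≈ 0.291 d⁻¹

k_2 = 3.93 × 0.609^0.5 / 4.81^1.5 = 3.93 × 0.7804 / 10.55 = 0.2907 d⁻¹.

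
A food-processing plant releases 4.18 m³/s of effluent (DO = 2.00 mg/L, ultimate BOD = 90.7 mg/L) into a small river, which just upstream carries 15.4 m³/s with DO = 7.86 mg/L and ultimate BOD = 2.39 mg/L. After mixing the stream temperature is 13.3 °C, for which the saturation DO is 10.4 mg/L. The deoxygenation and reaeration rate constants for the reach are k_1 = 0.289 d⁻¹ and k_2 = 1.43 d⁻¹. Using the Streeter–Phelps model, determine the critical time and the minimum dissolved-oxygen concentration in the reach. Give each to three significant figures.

t_c ≈ 0.333 d; minimum DO ≈ 6.50 mg/L

Mixed DO = (15.4×7.86 + 4.18×2.00)/(15.4+4.18) = 129.4/19.58 = 6.609 mg/L.
Mixed L₀ = (15.4×2.39 + 4.18×90.7)/(19.58) = 415.9/19.58 = 21.24 mg/L.
Initial deficit D₀ = C_s − DO₀ = 10.4 − 6.609 = 3.791 mg/L.
t_c = (1/1.141) ln[(1.43/0.289)(1 − 3.791×1.141/(0.289×21.24))] = 0.8764 × ln(1.462) = 0.3327 d.
D_c = (0.289/1.43) × 21.24 × e^(−0.289×0.3327) = 0.2021 × 21.24 × 0.9083 = 3.900 mg/L.
Minimum DO = 10.4 − 3.900 = 6.500 mg/L.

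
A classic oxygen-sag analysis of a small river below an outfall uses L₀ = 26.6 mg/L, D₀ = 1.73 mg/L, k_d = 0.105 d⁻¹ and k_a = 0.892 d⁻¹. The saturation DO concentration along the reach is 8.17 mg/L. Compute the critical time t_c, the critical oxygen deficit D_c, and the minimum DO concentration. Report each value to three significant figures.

t_c = [1/(k_a−k_d)] ln[(k_a/k_d)(1 − D₀(k_a−k_d)/(k_d L₀))]
= [1/(0.892−0.105)] ln[(0.892/0.105)(1 − 1.73×0.7870/(0.105×26.6))]
= (1/0.7870) ln[8.495 × 0.5125] = 1.271 × ln(4.354) = 1.271 × 1.471 = 1.869 d.
L(t_c) = L₀ e^(−k_d t_c) = 26.6 × 0.8218 = 21.86 mg/L, and at the critical point k_a D_c = k_d L, so D_c = (0.105/0.892) × 21.86 = 2.573 mg/L.
Minimum DO = C_s − D_c = 8.17 − 2.573 = 5.597 mg/L.

t_c ≈ 1.87 d; D_c ≈ 2.57 mg/L; min DO ≈ 5.60 mg/L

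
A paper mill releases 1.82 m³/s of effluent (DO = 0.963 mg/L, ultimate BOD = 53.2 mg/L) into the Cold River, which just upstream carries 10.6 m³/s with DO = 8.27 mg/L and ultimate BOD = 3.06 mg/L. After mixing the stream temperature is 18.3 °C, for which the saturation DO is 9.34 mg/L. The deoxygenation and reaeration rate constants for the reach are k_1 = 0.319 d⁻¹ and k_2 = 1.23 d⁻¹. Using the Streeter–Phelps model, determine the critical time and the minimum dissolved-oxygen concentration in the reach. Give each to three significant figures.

t_c ≈ 0.510 d; minimum DO ≈ 7.05 mg/L

Mixed DO = (10.6×8.27 + 1.82×0.963)/(10.6+1.82) = 89.41/12.42 = 7.199 mg/L.
Mixed L₀ = (10.6×3.06 + 1.82×53.2)/(12.42) = 129.3/12.42 = 10.41 mg/L.
Initial deficit D₀ = C_s − DO₀ = 9.34 − 7.199 = 2.141 mg/L.
t_c = (1/0.9110) ln[(1.23/0.319)(1 − 2.141×0.9110/(0.319×10.41))] = 1.098 × ln(1.591) = 0.5096 d.
D_c = (0.319/1.23) × 10.41 × e^(−0.319×0.5096) = 0.2593 × 10.41 × 0.8500 = 2.294 mg/L.
Minimum DO = 9.34 − 2.294 = 7.046 mg/L.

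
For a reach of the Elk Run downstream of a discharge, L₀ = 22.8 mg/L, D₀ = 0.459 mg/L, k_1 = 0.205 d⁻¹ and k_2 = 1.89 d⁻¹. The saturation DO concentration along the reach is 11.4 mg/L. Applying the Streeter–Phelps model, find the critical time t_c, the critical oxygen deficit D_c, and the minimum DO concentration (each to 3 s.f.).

At the critical point dD/dt = 0, so k_1 L₀ e^(−k_1 t) = k_2 D. Substituting D(t) from the Streeter–Phelps equation and solving for t gives
t_c = ln[(k_2/k_1)(1 − D₀(k_2−k_1)/(k_1 L₀))] / (k_2−k_1).
Here k_2−k_1 = 1.685 d⁻¹ and 1 − D₀(k_2−k_1)/(k_1 L₀) = 1 − 0.459×1.685/(0.205×22.8) = 0.8345, so
t_c = ln(9.220 × 0.8345) / 1.685 = 2.040 / 1.685 = 1.211 d.
D_c = (k_1/k_2) L₀ e^(−k_1 t_c) = (0.205/1.89) × 22.8 × e^(−0.205×1.211) = 0.1085 × 22.8 × 0.7802 = 1.929 mg/L.
Minimum DO = C_s − D_c = 11.4 − 1.929 = 9.471 mg/L.

t_c ≈ 1.21 d; D_c ≈ 1.93 mg/L; min DO ≈ 9.47 mg/L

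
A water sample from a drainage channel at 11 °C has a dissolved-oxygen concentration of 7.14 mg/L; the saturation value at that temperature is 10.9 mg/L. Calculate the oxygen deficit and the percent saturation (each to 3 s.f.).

D = C_s − C = 10.9 − 7.14 = 3.76 mg/L.
% saturation = 7.14/10.9 × 100 = 65.5 %.

D ≈ 3.76 mg/L; 65.5 % saturation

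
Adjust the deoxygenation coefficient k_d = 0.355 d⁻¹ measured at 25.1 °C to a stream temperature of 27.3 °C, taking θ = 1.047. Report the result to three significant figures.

k_d ≈ 0.393 d⁻¹

k_d(T₂) = k_d(T₁) · θ^(T₂−T₁) = 0.355 × 1.047^(27.3−25.1)
= 0.355 × 1.047^2.20 = 0.355 × 1.106 = 0.3927 d⁻¹.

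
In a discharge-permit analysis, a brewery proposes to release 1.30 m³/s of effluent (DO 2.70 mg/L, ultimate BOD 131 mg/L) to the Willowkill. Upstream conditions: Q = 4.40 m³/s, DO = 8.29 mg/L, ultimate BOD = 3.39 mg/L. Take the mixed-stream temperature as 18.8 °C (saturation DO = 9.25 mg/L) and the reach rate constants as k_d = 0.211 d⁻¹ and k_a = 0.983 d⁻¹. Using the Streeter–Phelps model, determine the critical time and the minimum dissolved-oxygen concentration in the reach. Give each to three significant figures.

Mixed DO = (4.40×8.29 + 1.30×2.70)/(4.40+1.30) = 39.99/5.700 = 7.015 mg/L.
Mixed L₀ = (4.40×3.39 + 1.30×131)/(5.700) = 185.2/5.700 = 32.49 mg/L.
Initial deficit D₀ = C_s − DO₀ = 9.25 − 7.015 = 2.235 mg/L.
t_c = (1/0.7720) ln[(0.983/0.211)(1 − 2.235×0.7720/(0.211×32.49))] = 1.295 × ln(3.486) = 1.618 d.
D_c = (0.211/0.983) × 32.49 × e^(−0.211×1.618) = 0.2146 × 32.49 × 0.7108 = 4.958 mg/L.
Minimum DO = 9.25 − 4.958 = 4.292 mg/L.

t_c ≈ 1.62 d; minimum DO ≈ 4.29 mg/L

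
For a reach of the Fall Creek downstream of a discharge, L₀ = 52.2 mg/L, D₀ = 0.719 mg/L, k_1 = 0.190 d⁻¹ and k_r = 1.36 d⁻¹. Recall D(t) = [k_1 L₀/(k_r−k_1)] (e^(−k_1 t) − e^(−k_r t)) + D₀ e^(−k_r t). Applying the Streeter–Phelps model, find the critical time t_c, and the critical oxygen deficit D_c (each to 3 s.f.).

t_c = [1/(k_r−k_1)] ln[(k_r/k_1)(1 − D₀(k_r−k_1)/(k_1 L₀))]
= [1/(1.36−0.190)] ln[(1.36/0.190)(1 − 0.719×1.170/(0.190×52.2))]
= (1/1.170) ln[7.158 × 0.9152] = 0.8547 × ln(6.551) = 0.8547 × 1.880 = 1.606 d.
L(t_c) = L₀ e^(−k_1 t_c) = 52.2 × 0.7370 = 38.47 mg/L, and at the critical point k_r D_c = k_1 L, so D_c = (0.190/1.36) × 38.47 = 5.374 mg/L.

t_c ≈ 1.61 d; D_c ≈ 5.37 mg/L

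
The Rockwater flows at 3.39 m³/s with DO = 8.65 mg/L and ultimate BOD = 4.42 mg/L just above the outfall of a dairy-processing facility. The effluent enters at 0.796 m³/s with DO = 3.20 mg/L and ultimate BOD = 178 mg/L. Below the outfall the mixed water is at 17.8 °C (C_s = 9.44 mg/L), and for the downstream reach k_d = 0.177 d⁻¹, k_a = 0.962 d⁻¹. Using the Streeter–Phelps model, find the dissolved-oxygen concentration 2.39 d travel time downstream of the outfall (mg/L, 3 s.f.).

Mixed DO = (3.39×8.65 + 0.796×3.20)/(3.39+0.796) = 31.87/4.186 = 7.614 mg/L.
Mixed L₀ = (3.39×4.42 + 0.796×178)/(4.186) = 156.7/4.186 = 37.43 mg/L.
Initial deficit D₀ = C_s − DO₀ = 9.44 − 7.614 = 1.826 mg/L.
D(2.39) = [0.177×37.43/(0.962−0.177)](e^(−0.177×2.39) − e^(−0.962×2.39)) + 1.826 e^(−0.962×2.39)
= 8.439 × (0.6551 − 0.1003) + 1.826 × 0.1003 = 4.865 mg/L.
DO = 9.44 − 4.865 = 4.575 mg/L.

DO ≈ 4.58 mg/L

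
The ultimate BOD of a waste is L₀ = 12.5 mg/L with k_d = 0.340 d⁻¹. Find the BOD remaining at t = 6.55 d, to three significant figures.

L_t = L₀ e^(−k_d t) = 12.5 × e^(−0.340×6.55) = 12.5 × 0.1079 = 1.348 mg/L.

L ≈ 1.35 mg/L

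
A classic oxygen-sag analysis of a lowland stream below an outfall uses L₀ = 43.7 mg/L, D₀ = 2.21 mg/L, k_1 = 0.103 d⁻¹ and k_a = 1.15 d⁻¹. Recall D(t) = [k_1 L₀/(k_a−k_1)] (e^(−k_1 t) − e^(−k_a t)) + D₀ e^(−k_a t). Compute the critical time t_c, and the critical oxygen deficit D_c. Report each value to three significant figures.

At the critical point dD/dt = 0, so k_1 L₀ e^(−k_1 t) = k_a D. Substituting D(t) from the Streeter–Phelps equation and solving for t gives
t_c = ln[(k_a/k_1)(1 − D₀(k_a−k_1)/(k_1 L₀))] / (k_a−k_1).
Here k_a−k_1 = 1.047 d⁻¹ and 1 − D₀(k_a−k_1)/(k_1 L₀) = 1 − 2.21×1.047/(0.103×43.7) = 0.4859, so
t_c = ln(11.17 × 0.4859) / 1.047 = 1.691 / 1.047 = 1.615 d.
L(t_c) = L₀ e^(−k_1 t_c) = 43.7 × 0.8467 = 37.00 mg/L, and at the critical point k_a D_c = k_1 L, so D_c = (0.103/1.15) × 37.00 = 3.314 mg/L.

t_c ≈ 1.62 d; D_c ≈ 3.31 mg/L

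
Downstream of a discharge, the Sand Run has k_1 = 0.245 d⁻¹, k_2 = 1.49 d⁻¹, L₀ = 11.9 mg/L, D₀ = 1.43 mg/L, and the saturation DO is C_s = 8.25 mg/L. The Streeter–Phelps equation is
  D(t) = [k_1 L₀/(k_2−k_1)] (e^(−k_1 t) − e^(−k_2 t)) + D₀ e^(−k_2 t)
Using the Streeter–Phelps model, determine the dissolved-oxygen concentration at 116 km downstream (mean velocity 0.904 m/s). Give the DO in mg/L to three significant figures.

Travel time t = x/v = 116 km / (0.904 m/s) = 116000 m / 0.904 m/s = 128300 s = 1.485 d.
k_1 L₀/(k_2−k_1) = 0.245×11.9/(1.49−0.245) = 2.916/1.245 = 2.342 mg/L.
e^(−k_1 t) = e^(−0.245×1.485) = 0.6950; e^(−k_2 t) = e^(−1.49×1.485) = 0.1094.
D = 2.342 × (0.6950 − 0.1094) + 1.43 × 0.1094 = 1.371 + 0.1564 = 1.528 mg/L.
DO = C_s − D = 8.25 − 1.528 = 6.722 mg/L.

DO ≈ 6.72 mg/L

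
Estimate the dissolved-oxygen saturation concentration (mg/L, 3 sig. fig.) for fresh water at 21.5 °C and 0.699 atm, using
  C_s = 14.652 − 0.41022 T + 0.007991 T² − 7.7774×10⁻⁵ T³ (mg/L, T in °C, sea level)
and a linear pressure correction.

At sea level: C_s = 14.652 − 0.41022×21.5 + 0.007991×21.5² − 7.7774×10⁻⁵×21.5³ = 8.753 mg/L.
Pressure correction: C_s' = 8.753 × 0.699 = 6.118 mg/L.

C_s ≈ 6.12 mg/L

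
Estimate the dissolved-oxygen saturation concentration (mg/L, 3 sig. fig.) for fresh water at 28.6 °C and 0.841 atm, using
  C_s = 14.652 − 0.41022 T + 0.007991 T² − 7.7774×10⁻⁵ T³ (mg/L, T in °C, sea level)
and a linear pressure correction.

At sea level: C_s = 14.652 − 0.41022×28.6 + 0.007991×28.6² − 7.7774×10⁻⁵×28.6³ = 7.637 mg/L.
Pressure correction: C_s' = 7.637 × 0.841 = 6.422 mg/L.

C_s ≈ 6.42 mg/L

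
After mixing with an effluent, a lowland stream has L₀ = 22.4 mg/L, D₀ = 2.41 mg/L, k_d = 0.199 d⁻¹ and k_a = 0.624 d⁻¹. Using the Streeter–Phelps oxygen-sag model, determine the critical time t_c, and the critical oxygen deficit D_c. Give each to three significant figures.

t_c = [1/(k_a−k_d)] ln[(k_a/k_d)(1 − D₀(k_a−k_d)/(k_d L₀))]
= [1/(0.624−0.199)] ln[(0.624/0.199)(1 − 2.41×0.4250/(0.199×22.4))]
= (1/0.4250) ln[3.136 × 0.7702] = 2.353 × ln(2.415) = 2.353 × 0.8818 = 2.075 d.
L(t_c) = L₀ e^(−k_d t_c) = 22.4 × 0.6617 = 14.82 mg/L, and at the critical point k_a D_c = k_d L, so D_c = (0.199/0.624) × 14.82 = 4.727 mg/L.

t_c ≈ 2.07 d; D_c ≈ 4.73 mg/L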